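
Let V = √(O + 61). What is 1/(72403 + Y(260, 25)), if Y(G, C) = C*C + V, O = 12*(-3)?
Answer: 1/73033 ≈ 1.3692e-5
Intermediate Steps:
O = -36
V = 5 (V = √(-36 + 61) = √25 = 5)
Y(G, C) = 5 + C² (Y(G, C) = C*C + 5 = C² + 5 = 5 + C²)
1/(72403 + Y(260, 25)) = 1/(72403 + (5 + 25²)) = 1/(72403 + (5 + 625)) = 1/(72403 + 630) = 1/73033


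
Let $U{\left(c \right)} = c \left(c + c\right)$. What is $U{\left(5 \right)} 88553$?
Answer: $4427650$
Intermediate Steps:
$U{\left(c \right)} = 2 c^{2}$ ($U{\left(c \right)} = c 2 c = 2 c^{2}$)
$U{\left(5 \right)} 88553 = 2 \cdot 5^{2} \cdot 88553 = 2 \cdot 25 \cdot 88553 = 50 \cdot 88553 = 4427650$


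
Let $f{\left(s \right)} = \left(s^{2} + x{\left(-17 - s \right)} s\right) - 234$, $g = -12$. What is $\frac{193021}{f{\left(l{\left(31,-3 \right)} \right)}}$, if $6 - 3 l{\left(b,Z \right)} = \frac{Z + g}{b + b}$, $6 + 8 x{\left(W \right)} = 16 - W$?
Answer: $- \frac{312409568}{359487} \approx -869.04$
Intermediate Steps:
$x{\left(W \right)} = \frac{5}{4} - \frac{W}{8}$ ($x{\left(W \right)} = - \frac{3}{4} + \frac{16 - W}{8} = - \frac{3}{4} - \left(-2 + \frac{W}{8}\right) = \frac{5}{4} - \frac{W}{8}$)
$l{\left(b,Z \right)} = 2 - \frac{-12 + Z}{6 b}$ ($l{\left(b,Z \right)} = 2 - \frac{\left(Z - 12\right) \frac{1}{b + b}}{3} = 2 - \frac{\left(-12 + Z\right) \frac{1}{2 b}}{3} = 2 - \frac{\frac{1}{2} \frac{1}{b} \left(-12 + Z\right)}{3} = 2 - \frac{-12 + Z}{6 b}$)
$f{\left(s \right)} = -234 + s^{2} + s \left(\frac{27}{8} + \frac{s}{8}\right)$ ($f{\left(s \right)} = \left(s^{2} + \left(\frac{5}{4} - \frac{-17 - s}{8}\right) s\right) - 234 = \left(s^{2} + \left(\frac{5}{4} + \left(\frac{17}{8} + \frac{s}{8}\right)\right) s\right) - 234 = \left(s^{2} + \left(\frac{27}{8} + \frac{s}{8}\right) s\right) - 234 = \left(s^{2} + s \left(\frac{27}{8} + \frac{s}{8}\right)\right) - 234 = -234 + s^{2} + s \left(\frac{27}{8} + \frac{s}{8}\right)$)
$\frac{193021}{f{\left(l{\left(31,-3 \right)} \right)}} = \frac{193021}{-234 + \frac{9 \left(\frac{12 - -3 + 12 \cdot 31}{6 \cdot 31}\right)^{2}}{8} + \frac{27 \frac{12 - -3 + 12 \cdot 31}{6 \cdot 31}}{8}} = \frac{193021}{-234 + \frac{9 \left(\frac{1}{6} \cdot \frac{1}{31} \left(12 + 3 + 372\right)\right)^{2}}{8} + \frac{27 \cdot \frac{1}{6} \cdot \frac{1}{31} \left(12 + 3 + 372\right)}{8}} = \frac{193021}{-234 + \frac{9 \left(\frac{1}{6} \cdot \frac{1}{31} \cdot 387\right)^{2}}{8} + \frac{27 \cdot \frac{1}{6} \cdot \frac{1}{31} \cdot 387}{8}} = \frac{193021}{-234 + \frac{9 \left(\frac{129}{62}\right)^{2}}{8} + \frac{27}{8} \cdot \frac{129}{62}} = \frac{193021}{-234 + \frac{9}{8} \cdot \frac{16641}{3844} + \frac{3483}{496}} = \frac{193021}{-234 + \frac{149769}{30752} + \frac{3483}{496}} = \frac{193021}{- \frac{6830253}{30752}} = 193021 \left(- \frac{30752}{6830253}\right) = - \frac{312409568}{359487}$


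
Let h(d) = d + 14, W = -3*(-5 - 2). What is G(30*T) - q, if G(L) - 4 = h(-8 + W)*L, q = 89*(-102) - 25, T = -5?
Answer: 5057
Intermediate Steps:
W = 21 (W = -3*(-7) = 21)
q = -9103 (q = -9078 - 25 = -9103)
h(d) = 14 + d
G(L) = 4 + 27*L (G(L) = 4 + (14 + (-8 + 21))*L = 4 + (14 + 13)*L = 4 + 27*L)
G(30*T) - q = (4 + 27*(30*(-5))) - 1*(-9103) = (4 + 27*(-150)) + 9103 = (4 - 4050) + 9103 = -4046 + 9103 = 5057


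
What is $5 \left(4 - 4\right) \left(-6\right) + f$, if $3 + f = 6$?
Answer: $3$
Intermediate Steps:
$f = 3$ ($f = -3 + 6 = 3$)
$5 \left(4 - 4\right) \left(-6\right) + f = 5 \left(4 - 4\right) \left(-6\right) + 3 = 5 \cdot 0 \left(-6\right) + 3 = 0 \left(-6\right) + 3 = 0 + 3 = 3$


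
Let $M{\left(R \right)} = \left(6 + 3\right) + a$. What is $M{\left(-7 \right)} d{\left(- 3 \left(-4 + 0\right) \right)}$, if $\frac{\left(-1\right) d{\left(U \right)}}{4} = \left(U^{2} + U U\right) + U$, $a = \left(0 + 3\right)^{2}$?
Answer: $-21600$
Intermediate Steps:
$a = 9$ ($a = 3^{2} = 9$)
$M{\left(R \right)} = 18$ ($M{\left(R \right)} = \left(6 + 3\right) + 9 = 9 + 9 = 18$)
$d{\left(U \right)} = - 8 U^{2} - 4 U$ ($d{\left(U \right)} = - 4 \left(\left(U^{2} + U U\right) + U\right) = - 4 \left(\left(U^{2} + U^{2}\right) + U\right) = - 4 \left(2 U^{2} + U\right) = - 4 \left(U + 2 U^{2}\right) = - 8 U^{2} - 4 U$)
$M{\left(-7 \right)} d{\left(- 3 \left(-4 + 0\right) \right)} = 18 \left(- 4 \left(- 3 \left(-4 + 0\right)\right) \left(1 + 2 \left(- 3 \left(-4 + 0\right)\right)\right)\right) = 18 \left(- 4 \left(\left(-3\right) \left(-4\right)\right) \left(1 + 2 \left(\left(-3\right) \left(-4\right)\right)\right)\right) = 18 \left(\left(-4\right) 12 \left(1 + 2 \cdot 12\right)\right) = 18 \left(\left(-4\right) 12 \left(1 + 24\right)\right) = 18 \left(\left(-4\right) 12 \cdot 25\right) = 18 \left(-1200\right) = -21600$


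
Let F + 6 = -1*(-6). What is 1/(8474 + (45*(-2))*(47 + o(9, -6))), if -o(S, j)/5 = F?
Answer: 1/4244 ≈ 0.00023563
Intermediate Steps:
F = 0 (F = -6 - 1*(-6) = -6 + 6 = 0)
o(S, j) = 0 (o(S, j) = -5*0 = 0)
1/(8474 + (45*(-2))*(47 + o(9, -6))) = 1/(8474 + (45*(-2))*(47 + 0)) = 1/(8474 - 90*47) = 1/(8474 - 4230) = 1/4244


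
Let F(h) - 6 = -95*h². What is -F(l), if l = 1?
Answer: 89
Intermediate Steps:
F(h) = 6 - 95*h²
-F(l) = -(6 - 95*1²) = -(6 - 95*1) = -(6 - 95) = -1*(-89) = 89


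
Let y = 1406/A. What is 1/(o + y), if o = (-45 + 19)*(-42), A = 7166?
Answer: 3583/3913339 ≈ 0.00091559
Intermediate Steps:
o = 1092 (o = -26*(-42) = 1092)
y = 703/3583 (y = 1406/7166 = 1406*(1/7166) = 703/3583 ≈ 0.19620)
1/(o + y) = 1/(1092 + 703/3583) = 1/(3913339/3583) = 3583/3913339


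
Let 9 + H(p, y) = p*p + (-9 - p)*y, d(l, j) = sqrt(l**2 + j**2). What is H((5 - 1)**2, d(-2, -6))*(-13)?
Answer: -3211 + 650*sqrt(10) ≈ -1155.5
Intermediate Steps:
d(l, j) = sqrt(j**2 + l**2)
H(p, y) = -9 + p**2 + y*(-9 - p) (H(p, y) = -9 + (p*p + (-9 - p)*y) = -9 + (p**2 + y*(-9 - p)) = -9 + p**2 + y*(-9 - p))
H((5 - 1)**2, d(-2, -6))*(-13) = (-9 + ((5 - 1)**2)**2 - 9*sqrt((-6)**2 + (-2)**2) - (5 - 1)**2*sqrt((-6)**2 + (-2)**2))*(-13) = (-9 + (4**2)**2 - 9*sqrt(36 + 4) - 1*4**2*sqrt(36 + 4))*(-13) = (-9 + 16**2 - 18*sqrt(10) - 1*16*sqrt(40))*(-13) = (-9 + 256 - 18*sqrt(10) - 1*16*2*sqrt(10))*(-13) = (-9 + 256 - 18*sqrt(10) - 32*sqrt(10))*(-13) = (247 - 50*sqrt(10))*(-13) = -3211 + 650*sqrt(10)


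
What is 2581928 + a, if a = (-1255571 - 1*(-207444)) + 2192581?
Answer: 3726382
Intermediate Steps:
a = 1144454 (a = (-1255571 + 207444) + 2192581 = -1048127 + 2192581 = 1144454)
2581928 + a = 2581928 + 1144454 = 3726382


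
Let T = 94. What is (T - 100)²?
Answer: 36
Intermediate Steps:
(T - 100)² = (94 - 100)² = (-6)² = 36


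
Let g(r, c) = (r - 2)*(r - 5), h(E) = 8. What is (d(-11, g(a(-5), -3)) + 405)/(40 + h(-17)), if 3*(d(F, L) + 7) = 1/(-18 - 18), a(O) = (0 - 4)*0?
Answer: 42983/5184 ≈ 8.2915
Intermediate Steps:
a(O) = 0 (a(O) = -4*0 = 0)
g(r, c) = (-5 + r)*(-2 + r) (g(r, c) = (-2 + r)*(-5 + r) = (-5 + r)*(-2 + r))
d(F, L) = -757/108 (d(F, L) = -7 + 1/(3*(-18 - 18)) = -7 + (⅓)/(-36) = -7 + (⅓)*(-1/36) = -7 - 1/108 = -757/108)
(d(-11, g(a(-5), -3)) + 405)/(40 + h(-17)) = (-757/108 + 405)/(40 + 8) = (42983/108)/48 = (42983/108)*(1/48) = 42983/5184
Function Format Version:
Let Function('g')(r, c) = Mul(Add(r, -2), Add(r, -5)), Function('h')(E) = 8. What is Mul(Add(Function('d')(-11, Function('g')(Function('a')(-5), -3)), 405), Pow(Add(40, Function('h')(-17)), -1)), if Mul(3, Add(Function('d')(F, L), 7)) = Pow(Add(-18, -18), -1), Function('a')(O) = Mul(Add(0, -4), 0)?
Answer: Rational(42983, 5184) ≈ 8.2915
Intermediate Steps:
Function('a')(O) = 0 (Function('a')(O) = Mul(-4, 0) = 0)
Function('g')(r, c) = Mul(Add(-5, r), Add(-2, r)) (Function('g')(r, c) = Mul(Add(-2, r), Add(-5, r)) = Mul(Add(-5, r), Add(-2, r)))
Function('d')(F, L) = Rational(-757, 108) (Function('d')(F, L) = Add(-7, Mul(Rational(1, 3), Pow(Add(-18, -18), -1))) = Add(-7, Mul(Rational(1, 3), Pow(-36, -1))) = Add(-7, Mul(Rational(1, 3), Rational(-1, 36))) = Add(-7, Rational(-1, 108)) = Rational(-757, 108))
Mul(Add(Function('d')(-11, Function('g')(Function('a')(-5), -3)), 405), Pow(Add(40, Function('h')(-17)), -1)) = Mul(Add(Rational(-757, 108), 405), Pow(Add(40, 8), -1)) = Mul(Rational(42983, 108), Pow(48, -1)) = Mul(Rational(42983, 108), Rational(1, 48)) = Rational(42983, 5184)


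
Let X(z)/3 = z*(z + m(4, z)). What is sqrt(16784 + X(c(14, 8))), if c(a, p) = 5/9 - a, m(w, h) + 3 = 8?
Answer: 14*sqrt(7077)/9 ≈ 130.86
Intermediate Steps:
m(w, h) = 5 (m(w, h) = -3 + 8 = 5)
c(a, p) = 5/9 - a (c(a, p) = 5*(1/9) - a = 5/9 - a)
X(z) = 3*z*(5 + z) (X(z) = 3*(z*(z + 5)) = 3*(z*(5 + z)) = 3*z*(5 + z))
sqrt(16784 + X(c(14, 8))) = sqrt(16784 + 3*(5/9 - 1*14)*(5 + (5/9 - 1*14))) = sqrt(16784 + 3*(5/9 - 14)*(5 + (5/9 - 14))) = sqrt(16784 + 3*(-121/9)*(5 - 121/9)) = sqrt(16784 + 3*(-121/9)*(-76/9)) = sqrt(16784 + 9196/27) = sqrt(462364/27) = 14*sqrt(7077)/9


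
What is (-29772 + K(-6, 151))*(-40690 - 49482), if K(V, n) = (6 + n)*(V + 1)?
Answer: 2755385804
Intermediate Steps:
K(V, n) = (1 + V)*(6 + n) (K(V, n) = (6 + n)*(1 + V) = (1 + V)*(6 + n))
(-29772 + K(-6, 151))*(-40690 - 49482) = (-29772 + (6 + 151 + 6*(-6) - 6*151))*(-40690 - 49482) = (-29772 + (6 + 151 - 36 - 906))*(-90172) = (-29772 - 785)*(-90172) = -30557*(-90172) = 2755385804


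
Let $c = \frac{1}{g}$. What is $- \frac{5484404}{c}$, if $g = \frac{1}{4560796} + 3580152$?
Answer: $- \frac{22387807307316423293}{1140199} \approx -1.9635 \cdot 10^{13}$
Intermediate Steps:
$g = \frac{16328342920993}{4560796}$ ($g = \frac{1}{4560796} + 3580152 = \frac{16328342920993}{4560796} \approx 3.5802 \cdot 10^{6}$)
$c = \frac{4560796}{16328342920993}$ ($c = \frac{1}{\frac{16328342920993}{4560796}} = \frac{4560796}{16328342920993} \approx 2.7932 \cdot 10^{-7}$)
$- \frac{5484404}{c} = - \frac{5484404}{\frac{4560796}{16328342920993}} = \left(-5484404\right) \frac{16328342920993}{4560796} = - \frac{22387807307316423293}{1140199}$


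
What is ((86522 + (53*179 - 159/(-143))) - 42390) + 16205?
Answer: 9984991/143 ≈ 69825.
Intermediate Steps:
((86522 + (53*179 - 159/(-143))) - 42390) + 16205 = ((86522 + (9487 - 159*(-1/143))) - 42390) + 16205 = ((86522 + (9487 + 159/143)) - 42390) + 16205 = ((86522 + 1356800/143) - 42390) + 16205 = (13729446/143 - 42390) + 16205 = 7667676/143 + 16205 = 9984991/143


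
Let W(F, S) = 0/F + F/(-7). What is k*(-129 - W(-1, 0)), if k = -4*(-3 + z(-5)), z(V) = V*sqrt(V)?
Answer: -10848/7 - 18080*I*sqrt(5)/7 ≈ -1549.7 - 5775.4*I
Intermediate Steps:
z(V) = V**(3/2)
W(F, S) = -F/7 (W(F, S) = 0 + F*(-1/7) = 0 - F/7 = -F/7)
k = 12 + 20*I*sqrt(5) (k = -4*(-3 + (-5)**(3/2)) = -4*(-3 - 5*I*sqrt(5)) = 12 + 20*I*sqrt(5) ≈ 12.0 + 44.721*I)
k*(-129 - W(-1, 0)) = (12 + 20*I*sqrt(5))*(-129 - (-1)*(-1)/7) = (12 + 20*I*sqrt(5))*(-129 - 1*1/7) = (12 + 20*I*sqrt(5))*(-129 - 1/7) = (12 + 20*I*sqrt(5))*(-904/7) = -10848/7 - 18080*I*sqrt(5)/7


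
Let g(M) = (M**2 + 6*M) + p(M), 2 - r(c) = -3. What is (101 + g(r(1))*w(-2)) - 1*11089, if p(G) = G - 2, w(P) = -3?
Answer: -11162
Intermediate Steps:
r(c) = 5 (r(c) = 2 - 1*(-3) = 2 + 3 = 5)
p(G) = -2 + G
g(M) = -2 + M**2 + 7*M (g(M) = (M**2 + 6*M) + (-2 + M) = -2 + M**2 + 7*M)
(101 + g(r(1))*w(-2)) - 1*11089 = (101 + (-2 + 5**2 + 7*5)*(-3)) - 1*11089 = (101 + (-2 + 25 + 35)*(-3)) - 11089 = (101 + 58*(-3)) - 11089 = (101 - 174) - 11089 = -73 - 11089 = -11162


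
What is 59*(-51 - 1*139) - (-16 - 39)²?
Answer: -14235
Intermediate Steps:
59*(-51 - 1*139) - (-16 - 39)² = 59*(-51 - 139) - 1*(-55)² = 59*(-190) - 1*3025 = -11210 - 3025 = -14235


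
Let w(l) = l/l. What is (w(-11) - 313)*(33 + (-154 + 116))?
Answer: 1560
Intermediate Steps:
w(l) = 1
(w(-11) - 313)*(33 + (-154 + 116)) = (1 - 313)*(33 + (-154 + 116)) = -312*(33 - 38) = -312*(-5) = 1560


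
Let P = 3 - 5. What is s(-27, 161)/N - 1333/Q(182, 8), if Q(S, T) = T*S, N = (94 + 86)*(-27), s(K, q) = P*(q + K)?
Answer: -1522043/1769040 ≈ -0.86038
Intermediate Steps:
P = -2
s(K, q) = -2*K - 2*q (s(K, q) = -2*(q + K) = -2*(K + q) = -2*K - 2*q)
N = -4860 (N = 180*(-27) = -4860)
Q(S, T) = S*T
s(-27, 161)/N - 1333/Q(182, 8) = (-2*(-27) - 2*161)/(-4860) - 1333/(182*8) = (54 - 322)*(-1/4860) - 1333/1456 = -268*(-1/4860) - 1333*1/1456 = 67/1215 - 1333/1456 = -1522043/1769040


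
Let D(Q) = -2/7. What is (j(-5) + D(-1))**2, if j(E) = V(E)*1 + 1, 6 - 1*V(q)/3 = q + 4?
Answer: 23104/49 ≈ 471.51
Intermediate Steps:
D(Q) = -2/7 (D(Q) = -2*1/7 = -2/7)
V(q) = 6 - 3*q (V(q) = 18 - 3*(q + 4) = 18 - 3*(4 + q) = 18 + (-12 - 3*q) = 6 - 3*q)
j(E) = 7 - 3*E (j(E) = (6 - 3*E)*1 + 1 = (6 - 3*E) + 1 = 7 - 3*E)
(j(-5) + D(-1))**2 = ((7 - 3*(-5)) - 2/7)**2 = ((7 + 15) - 2/7)**2 = (22 - 2/7)**2 = (152/7)**2 = 23104/49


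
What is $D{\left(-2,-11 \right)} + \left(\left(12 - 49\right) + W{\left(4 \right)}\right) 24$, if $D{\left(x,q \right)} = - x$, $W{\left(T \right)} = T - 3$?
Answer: $-862$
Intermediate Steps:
$W{\left(T \right)} = -3 + T$
$D{\left(-2,-11 \right)} + \left(\left(12 - 49\right) + W{\left(4 \right)}\right) 24 = \left(-1\right) \left(-2\right) + \left(\left(12 - 49\right) + \left(-3 + 4\right)\right) 24 = 2 + \left(-37 + 1\right) 24 = 2 - 864 = -862$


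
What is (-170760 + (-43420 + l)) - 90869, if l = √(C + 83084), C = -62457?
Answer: -305049 + √20627 ≈ -3.0491e+5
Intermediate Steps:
l = √20627 (l = √(-62457 + 83084) = √20627 ≈ 143.62)
(-170760 + (-43420 + l)) - 90869 = (-170760 + (-43420 + √20627)) - 90869 = (-214180 + √20627) - 90869 = -305049 + √20627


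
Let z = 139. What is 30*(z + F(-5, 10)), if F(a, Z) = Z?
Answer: 4470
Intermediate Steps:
30*(z + F(-5, 10)) = 30*(139 + 10) = 30*149 = 4470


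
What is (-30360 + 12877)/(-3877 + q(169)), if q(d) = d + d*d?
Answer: -17483/24853 ≈ -0.70346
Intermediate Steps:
q(d) = d + d²
(-30360 + 12877)/(-3877 + q(169)) = (-30360 + 12877)/(-3877 + 169*(1 + 169)) = -17483/(-3877 + 169*170) = -17483/(-3877 + 28730) = -17483/24853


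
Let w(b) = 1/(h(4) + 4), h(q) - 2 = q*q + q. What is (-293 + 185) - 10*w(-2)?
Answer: -1409/13 ≈ -108.38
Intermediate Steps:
h(q) = 2 + q + q² (h(q) = 2 + (q*q + q) = 2 + (q² + q) = 2 + (q + q²) = 2 + q + q²)
w(b) = 1/26 (w(b) = 1/((2 + 4 + 4²) + 4) = 1/((2 + 4 + 16) + 4) = 1/(22 + 4) = 1/26)
(-293 + 185) - 10*w(-2) = (-293 + 185) - 10*1/26 = -108 - 5/13 = -1409/13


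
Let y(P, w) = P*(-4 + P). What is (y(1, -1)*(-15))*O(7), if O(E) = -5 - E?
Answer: -540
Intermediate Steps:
(y(1, -1)*(-15))*O(7) = ((1*(-4 + 1))*(-15))*(-5 - 1*7) = ((1*(-3))*(-15))*(-5 - 7) = -3*(-15)*(-12) = 45*(-12) = -540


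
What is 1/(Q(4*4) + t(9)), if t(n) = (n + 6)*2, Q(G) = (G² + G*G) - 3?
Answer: 1/539 ≈ 0.0018553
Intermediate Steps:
Q(G) = -3 + 2*G² (Q(G) = (G² + G²) - 3 = 2*G² - 3 = -3 + 2*G²)
t(n) = 12 + 2*n (t(n) = (6 + n)*2 = 12 + 2*n)
1/(Q(4*4) + t(9)) = 1/((-3 + 2*(4*4)²) + (12 + 2*9)) = 1/((-3 + 2*16²) + (12 + 18)) = 1/((-3 + 2*256) + 30) = 1/((-3 + 512) + 30) = 1/(509 + 30) = 1/539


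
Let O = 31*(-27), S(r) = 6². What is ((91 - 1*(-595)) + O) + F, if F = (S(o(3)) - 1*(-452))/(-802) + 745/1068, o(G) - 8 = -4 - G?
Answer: -64630315/428268 ≈ -150.91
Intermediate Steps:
o(G) = 4 - G (o(G) = 8 + (-4 - G) = 4 - G)
S(r) = 36
O = -837
F = 38153/428268 (F = (36 - 1*(-452))/(-802) + 745/1068 = (36 + 452)*(-1/802) + 745*(1/1068) = 488*(-1/802) + 745/1068 = -244/401 + 745/1068 = 38153/428268 ≈ 0.089087)
((91 - 1*(-595)) + O) + F = ((91 - 1*(-595)) - 837) + 38153/428268 = ((91 + 595) - 837) + 38153/428268 = (686 - 837) + 38153/428268 = -151 + 38153/428268 = -64630315/428268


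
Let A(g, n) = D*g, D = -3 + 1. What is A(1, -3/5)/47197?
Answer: -2/47197 ≈ -4.2376e-5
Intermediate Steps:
D = -2
A(g, n) = -2*g
A(1, -3/5)/47197 = (-2*1)/47197 = (1/47197)*(-2) = -2/47197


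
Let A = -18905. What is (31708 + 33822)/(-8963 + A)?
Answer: -32765/13934 ≈ -2.3514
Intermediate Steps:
(31708 + 33822)/(-8963 + A) = (31708 + 33822)/(-8963 - 18905) = 65530/(-27868) = 65530*(-1/27868) = -32765/13934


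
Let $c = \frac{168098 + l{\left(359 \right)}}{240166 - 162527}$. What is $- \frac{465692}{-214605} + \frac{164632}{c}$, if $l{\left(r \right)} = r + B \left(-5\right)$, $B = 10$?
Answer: $\frac{2743130316892684}{36140984235} \approx 75901.0$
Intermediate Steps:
$l{\left(r \right)} = -50 + r$ ($l{\left(r \right)} = r + 10 \left(-5\right) = r - 50 = -50 + r$)
$c = \frac{168407}{77639}$ ($c = \frac{168098 + \left(-50 + 359\right)}{240166 - 162527} = \frac{168098 + 309}{77639} = 168407 \cdot \frac{1}{77639} = \frac{168407}{77639} \approx 2.1691$)
$- \frac{465692}{-214605} + \frac{164632}{c} = - \frac{465692}{-214605} + \frac{164632}{\frac{168407}{77639}} = \left(-465692\right) \left(- \frac{1}{214605}\right) + 164632 \cdot \frac{77639}{168407} = \frac{465692}{214605} + \frac{12781863848}{168407} = \frac{2743130316892684}{36140984235}$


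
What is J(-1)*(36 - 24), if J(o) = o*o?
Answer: 12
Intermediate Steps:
J(o) = o**2
J(-1)*(36 - 24) = (-1)**2*(36 - 24) = 1*12 = 12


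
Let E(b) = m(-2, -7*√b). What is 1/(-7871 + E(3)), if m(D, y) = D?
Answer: -1/7873 ≈ -0.00012702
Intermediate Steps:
E(b) = -2
1/(-7871 + E(3)) = 1/(-7871 - 2) = 1/(-7873) = -1/7873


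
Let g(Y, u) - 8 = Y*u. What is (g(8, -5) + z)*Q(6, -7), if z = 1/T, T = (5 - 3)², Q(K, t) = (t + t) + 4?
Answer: 635/2 ≈ 317.50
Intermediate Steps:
Q(K, t) = 4 + 2*t (Q(K, t) = 2*t + 4 = 4 + 2*t)
g(Y, u) = 8 + Y*u
T = 4 (T = 2² = 4)
z = ¼ (z = 1/4 = ¼ ≈ 0.25000)
(g(8, -5) + z)*Q(6, -7) = ((8 + 8*(-5)) + ¼)*(4 + 2*(-7)) = ((8 - 40) + ¼)*(4 - 14) = (-32 + ¼)*(-10) = -127/4*(-10) = 635/2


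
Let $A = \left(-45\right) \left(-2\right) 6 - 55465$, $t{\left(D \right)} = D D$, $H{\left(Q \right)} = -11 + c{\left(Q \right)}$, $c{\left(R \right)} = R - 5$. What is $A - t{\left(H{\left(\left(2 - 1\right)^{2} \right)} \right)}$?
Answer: $-55150$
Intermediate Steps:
$c{\left(R \right)} = -5 + R$ ($c{\left(R \right)} = R - 5 = -5 + R$)
$H{\left(Q \right)} = -16 + Q$ ($H{\left(Q \right)} = -11 + \left(-5 + Q\right) = -16 + Q$)
$t{\left(D \right)} = D^{2}$
$A = -54925$ ($A = 90 \cdot 6 - 55465 = 540 - 55465 = -54925$)
$A - t{\left(H{\left(\left(2 - 1\right)^{2} \right)} \right)} = -54925 - \left(-16 + \left(2 - 1\right)^{2}\right)^{2} = -54925 - \left(-16 + 1^{2}\right)^{2} = -54925 - \left(-16 + 1\right)^{2} = -54925 - \left(-15\right)^{2} = -54925 - 225 = -55150$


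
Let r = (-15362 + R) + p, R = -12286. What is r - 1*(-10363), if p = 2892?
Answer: -14393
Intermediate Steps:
r = -24756 (r = (-15362 - 12286) + 2892 = -27648 + 2892 = -24756)
r - 1*(-10363) = -24756 - 1*(-10363) = -24756 + 10363 = -14393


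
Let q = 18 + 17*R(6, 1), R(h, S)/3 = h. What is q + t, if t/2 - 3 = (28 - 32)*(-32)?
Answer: 586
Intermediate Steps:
R(h, S) = 3*h
t = 262 (t = 6 + 2*((28 - 32)*(-32)) = 6 + 2*(-4*(-32)) = 6 + 2*128 = 6 + 256 = 262)
q = 324 (q = 18 + 17*(3*6) = 18 + 17*18 = 18 + 306 = 324)
q + t = 324 + 262 = 586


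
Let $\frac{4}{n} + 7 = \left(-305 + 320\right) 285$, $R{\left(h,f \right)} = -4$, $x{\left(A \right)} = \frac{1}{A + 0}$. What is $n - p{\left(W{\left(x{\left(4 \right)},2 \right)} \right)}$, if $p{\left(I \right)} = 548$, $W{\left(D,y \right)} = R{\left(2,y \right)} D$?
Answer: $- \frac{584715}{1067} \approx -548.0$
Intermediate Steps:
$x{\left(A \right)} = \frac{1}{A}$
$W{\left(D,y \right)} = - 4 D$
$n = \frac{1}{1067}$ ($n = \frac{4}{-7 + \left(-305 + 320\right) 285} = \frac{4}{-7 + 15 \cdot 285} = \frac{4}{-7 + 4275} = \frac{4}{4268} = 4 \cdot \frac{1}{4268} = \frac{1}{1067} \approx 0.00093721$)
$n - p{\left(W{\left(x{\left(4 \right)},2 \right)} \right)} = \frac{1}{1067} - 548 = - \frac{584715}{1067}$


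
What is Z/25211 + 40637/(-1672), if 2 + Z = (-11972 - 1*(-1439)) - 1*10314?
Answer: -1059358935/42152792 ≈ -25.131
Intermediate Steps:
Z = -20849 (Z = -2 + ((-11972 - 1*(-1439)) - 1*10314) = -2 + ((-11972 + 1439) - 10314) = -2 + (-10533 - 10314) = -2 - 20847 = -20849)
Z/25211 + 40637/(-1672) = -20849/25211 + 40637/(-1672) = -20849*1/25211 + 40637*(-1/1672) = -20849/25211 - 40637/1672 = -1059358935/42152792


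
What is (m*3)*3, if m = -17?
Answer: -153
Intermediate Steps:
(m*3)*3 = -17*3*3 = -51*3 = -153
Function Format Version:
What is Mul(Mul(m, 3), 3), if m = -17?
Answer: -153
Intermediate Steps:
Mul(Mul(m, 3), 3) = Mul(Mul(-17, 3), 3) = Mul(-51, 3) = -153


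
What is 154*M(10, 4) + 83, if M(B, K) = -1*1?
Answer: -71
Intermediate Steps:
M(B, K) = -1
154*M(10, 4) + 83 = 154*(-1) + 83 = -154 + 83 = -71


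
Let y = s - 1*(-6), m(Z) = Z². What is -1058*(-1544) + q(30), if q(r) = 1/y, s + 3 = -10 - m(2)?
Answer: 17969071/11 ≈ 1.6336e+6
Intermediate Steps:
s = -17 (s = -3 + (-10 - 1*2²) = -3 + (-10 - 1*4) = -3 + (-10 - 4) = -3 - 14 = -17)
y = -11 (y = -17 - 1*(-6) = -17 + 6 = -11)
q(r) = -1/11 (q(r) = 1/(-11) = -1/11)
-1058*(-1544) + q(30) = -1058*(-1544) - 1/11 = 1633552 - 1/11 = 17969071/11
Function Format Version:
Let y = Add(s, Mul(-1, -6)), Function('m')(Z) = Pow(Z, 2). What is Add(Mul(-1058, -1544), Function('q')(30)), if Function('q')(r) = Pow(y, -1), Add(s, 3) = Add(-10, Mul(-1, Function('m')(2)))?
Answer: Rational(17969071, 11) ≈ 1.6336e+6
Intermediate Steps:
s = -17 (s = Add(-3, Add(-10, Mul(-1, Pow(2, 2)))) = Add(-3, Add(-10, Mul(-1, 4))) = Add(-3, Add(-10, -4)) = Add(-3, -14) = -17)
y = -11 (y = Add(-17, Mul(-1, -6)) = Add(-17, 6) = -11)
Function('q')(r) = Rational(-1, 11) (Function('q')(r) = Pow(-11, -1) = Rational(-1, 11))
Add(Mul(-1058, -1544), Function('q')(30)) = Add(Mul(-1058, -1544), Rational(-1, 11)) = Add(1633552, Rational(-1, 11)) = Rational(17969071, 11)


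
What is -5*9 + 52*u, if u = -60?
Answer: -3165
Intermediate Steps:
-5*9 + 52*u = -5*9 + 52*(-60) = -45 - 3120 = -3165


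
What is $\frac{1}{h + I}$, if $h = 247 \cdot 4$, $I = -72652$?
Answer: $- \frac{1}{71664} \approx -1.3954 \cdot 10^{-5}$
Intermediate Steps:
$h = 988$
$\frac{1}{h + I} = \frac{1}{988 - 72652} = \frac{1}{-71664} = - \frac{1}{71664}$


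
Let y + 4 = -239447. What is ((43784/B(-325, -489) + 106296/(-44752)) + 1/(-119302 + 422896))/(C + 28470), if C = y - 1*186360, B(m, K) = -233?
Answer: 1107330374947/2312203397778981 ≈ 0.00047891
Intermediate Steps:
y = -239451 (y = -4 - 239447 = -239451)
C = -425811 (C = -239451 - 1*186360 = -239451 - 186360 = -425811)
((43784/B(-325, -489) + 106296/(-44752)) + 1/(-119302 + 422896))/(C + 28470) = ((43784/(-233) + 106296/(-44752)) + 1/(-119302 + 422896))/(-425811 + 28470) = ((43784*(-1/233) + 106296*(-1/44752)) + 1/303594)/(-397341) = ((-43784/233 - 13287/5594) + 1/303594)*(-1/397341) = (-248023567/1303402 + 1/303594)*(-1/397341) = -18824616374099/98926256697*(-1/397341) = 1107330374947/2312203397778981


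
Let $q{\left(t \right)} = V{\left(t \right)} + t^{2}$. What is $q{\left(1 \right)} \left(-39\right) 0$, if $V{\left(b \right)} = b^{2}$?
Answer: $0$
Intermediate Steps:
$q{\left(t \right)} = 2 t^{2}$ ($q{\left(t \right)} = t^{2} + t^{2} = 2 t^{2}$)
$q{\left(1 \right)} \left(-39\right) 0 = 2 \cdot 1^{2} \left(-39\right) 0 = 2 \cdot 1 \left(-39\right) 0 = 2 \left(-39\right) 0 = \left(-78\right) 0 = 0$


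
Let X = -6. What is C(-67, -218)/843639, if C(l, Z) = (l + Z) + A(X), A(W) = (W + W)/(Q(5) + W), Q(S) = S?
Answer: -91/281213 ≈ -0.00032360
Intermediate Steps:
A(W) = 2*W/(5 + W) (A(W) = (W + W)/(5 + W) = (2*W)/(5 + W) = 2*W/(5 + W))
C(l, Z) = 12 + Z + l (C(l, Z) = (l + Z) + 2*(-6)/(5 - 6) = (Z + l) + 2*(-6)/(-1) = (Z + l) + 2*(-6)*(-1) = (Z + l) + 12 = 12 + Z + l)
C(-67, -218)/843639 = (12 - 218 - 67)/843639 = -273*1/843639 = -91/281213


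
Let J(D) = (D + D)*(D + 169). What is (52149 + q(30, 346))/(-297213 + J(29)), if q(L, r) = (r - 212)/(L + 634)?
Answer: -17313535/94862028 ≈ -0.18251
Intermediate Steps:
q(L, r) = (-212 + r)/(634 + L)
J(D) = 2*D*(169 + D) (J(D) = (2*D)*(169 + D) = 2*D*(169 + D))
(52149 + q(30, 346))/(-297213 + J(29)) = (52149 + (-212 + 346)/(634 + 30))/(-297213 + 2*29*(169 + 29)) = (52149 + 134/664)/(-297213 + 2*29*198) = (52149 + (1/664)*134)/(-297213 + 11484) = (52149 + 67/332)/(-285729) = (17313535/332)*(-1/285729) = -17313535/94862028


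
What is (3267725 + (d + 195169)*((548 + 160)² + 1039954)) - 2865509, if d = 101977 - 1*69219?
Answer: 351285597302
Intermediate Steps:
d = 32758 (d = 101977 - 69219 = 32758)
(3267725 + (d + 195169)*((548 + 160)² + 1039954)) - 2865509 = (3267725 + (32758 + 195169)*((548 + 160)² + 1039954)) - 2865509 = (3267725 + 227927*(708² + 1039954)) - 2865509 = (3267725 + 227927*(501264 + 1039954)) - 2865509 = (3267725 + 227927*1541218) - 2865509 = (3267725 + 351285195086) - 2865509 = 351288462811 - 2865509 = 351285597302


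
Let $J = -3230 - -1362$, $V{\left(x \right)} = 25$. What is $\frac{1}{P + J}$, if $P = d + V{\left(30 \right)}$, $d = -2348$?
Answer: $- \frac{1}{4191} \approx -0.00023861$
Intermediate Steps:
$J = -1868$ ($J = -3230 + 1362 = -1868$)
$P = -2323$ ($P = -2348 + 25 = -2323$)
$\frac{1}{P + J} = \frac{1}{-2323 - 1868} = \frac{1}{-4191} = - \frac{1}{4191}$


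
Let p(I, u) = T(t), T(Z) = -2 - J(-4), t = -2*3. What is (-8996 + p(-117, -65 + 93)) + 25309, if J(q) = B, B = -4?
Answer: 16315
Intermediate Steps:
J(q) = -4
t = -6
T(Z) = 2 (T(Z) = -2 - 1*(-4) = -2 + 4 = 2)
p(I, u) = 2
(-8996 + p(-117, -65 + 93)) + 25309 = (-8996 + 2) + 25309 = -8994 + 25309 = 16315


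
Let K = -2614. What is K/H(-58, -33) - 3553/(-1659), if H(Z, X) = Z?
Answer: 2271350/48111 ≈ 47.211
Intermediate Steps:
K/H(-58, -33) - 3553/(-1659) = -2614/(-58) - 3553/(-1659) = -2614*(-1/58) - 3553*(-1/1659) = 1307/29 + 3553/1659 = 2271350/48111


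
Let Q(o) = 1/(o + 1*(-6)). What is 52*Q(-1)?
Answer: -52/7 ≈ -7.4286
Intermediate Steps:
Q(o) = 1/(-6 + o) (Q(o) = 1/(o - 6) = 1/(-6 + o))
52*Q(-1) = 52/(-6 - 1) = 52/(-7) = 52*(-⅐) = -52/7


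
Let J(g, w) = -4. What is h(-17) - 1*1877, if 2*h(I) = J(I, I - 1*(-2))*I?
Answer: -1843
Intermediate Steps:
h(I) = -2*I (h(I) = (-4*I)/2 = -2*I)
h(-17) - 1*1877 = -2*(-17) - 1*1877 = 34 - 1877 = -1843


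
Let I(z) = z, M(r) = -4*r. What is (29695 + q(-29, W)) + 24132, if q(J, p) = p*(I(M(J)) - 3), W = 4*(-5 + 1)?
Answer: 52019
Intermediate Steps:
W = -16 (W = 4*(-4) = -16)
q(J, p) = p*(-3 - 4*J) (q(J, p) = p*(-4*J - 3) = p*(-3 - 4*J))
(29695 + q(-29, W)) + 24132 = (29695 - 1*(-16)*(3 + 4*(-29))) + 24132 = (29695 - 1*(-16)*(3 - 116)) + 24132 = (29695 - 1*(-16)*(-113)) + 24132 = (29695 - 1808) + 24132 = 27887 + 24132 = 52019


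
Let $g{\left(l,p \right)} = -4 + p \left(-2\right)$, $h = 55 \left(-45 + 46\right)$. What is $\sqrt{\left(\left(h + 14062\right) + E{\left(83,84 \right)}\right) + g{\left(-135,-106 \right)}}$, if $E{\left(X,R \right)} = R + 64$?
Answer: $\sqrt{14473} \approx 120.3$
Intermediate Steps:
$E{\left(X,R \right)} = 64 + R$
$h = 55$ ($h = 55 \cdot 1 = 55$)
$g{\left(l,p \right)} = -4 - 2 p$
$\sqrt{\left(\left(h + 14062\right) + E{\left(83,84 \right)}\right) + g{\left(-135,-106 \right)}} = \sqrt{\left(\left(55 + 14062\right) + \left(64 + 84\right)\right) - -208} = \sqrt{\left(14117 + 148\right) + \left(-4 + 212\right)} = \sqrt{14265 + 208} = \sqrt{14473}$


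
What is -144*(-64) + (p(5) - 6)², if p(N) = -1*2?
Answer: 9280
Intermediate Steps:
p(N) = -2
-144*(-64) + (p(5) - 6)² = -144*(-64) + (-2 - 6)² = 9216 + (-8)² = 9216 + 64 = 9280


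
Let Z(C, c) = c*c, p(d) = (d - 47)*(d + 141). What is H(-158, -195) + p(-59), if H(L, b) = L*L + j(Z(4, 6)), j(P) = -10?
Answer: 16262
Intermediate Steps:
p(d) = (-47 + d)*(141 + d)
Z(C, c) = c²
H(L, b) = -10 + L² (H(L, b) = L*L - 10 = L² - 10 = -10 + L²)
H(-158, -195) + p(-59) = (-10 + (-158)²) + (-6627 + (-59)² + 94*(-59)) = (-10 + 24964) + (-6627 + 3481 - 5546) = 24954 - 8692 = 16262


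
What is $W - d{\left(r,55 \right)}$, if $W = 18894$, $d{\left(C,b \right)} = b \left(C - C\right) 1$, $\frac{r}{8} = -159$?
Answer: $18894$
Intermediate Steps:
$r = -1272$ ($r = 8 \left(-159\right) = -1272$)
$d{\left(C,b \right)} = 0$ ($d{\left(C,b \right)} = b 0 \cdot 1 = 0 \cdot 1 = 0$)
$W - d{\left(r,55 \right)} = 18894 - 0 = 18894 + 0 = 18894$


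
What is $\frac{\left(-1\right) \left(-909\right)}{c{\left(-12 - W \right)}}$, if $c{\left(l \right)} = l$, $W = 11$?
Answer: $- \frac{909}{23} \approx -39.522$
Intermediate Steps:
$\frac{\left(-1\right) \left(-909\right)}{c{\left(-12 - W \right)}} = \frac{\left(-1\right) \left(-909\right)}{-12 - 11} = \frac{909}{-12 - 11} = \frac{909}{-23} = 909 \left(- \frac{1}{23}\right) = - \frac{909}{23}$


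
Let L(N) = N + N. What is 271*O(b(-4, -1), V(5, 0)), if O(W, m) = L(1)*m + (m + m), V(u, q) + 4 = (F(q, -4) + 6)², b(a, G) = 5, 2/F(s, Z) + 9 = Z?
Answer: 5528400/169 ≈ 32712.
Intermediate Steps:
F(s, Z) = 2/(-9 + Z)
L(N) = 2*N
V(u, q) = 5100/169 (V(u, q) = -4 + (2/(-9 - 4) + 6)² = -4 + (2/(-13) + 6)² = -4 + (2*(-1/13) + 6)² = -4 + (-2/13 + 6)² = -4 + (76/13)² = -4 + 5776/169 = 5100/169)
O(W, m) = 4*m (O(W, m) = (2*1)*m + (m + m) = 2*m + 2*m = 4*m)
271*O(b(-4, -1), V(5, 0)) = 271*(4*(5100/169)) = 271*(20400/169) = 5528400/169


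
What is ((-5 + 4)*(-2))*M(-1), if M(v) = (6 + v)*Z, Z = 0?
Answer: 0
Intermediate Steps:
M(v) = 0 (M(v) = (6 + v)*0 = 0)
((-5 + 4)*(-2))*M(-1) = ((-5 + 4)*(-2))*0 = -1*(-2)*0 = 2*0 = 0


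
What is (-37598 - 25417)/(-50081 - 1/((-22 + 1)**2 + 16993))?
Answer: 73240234/58207477 ≈ 1.2583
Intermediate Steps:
(-37598 - 25417)/(-50081 - 1/((-22 + 1)**2 + 16993)) = -63015/(-50081 - 1/((-21)**2 + 16993)) = -63015/(-50081 - 1/(441 + 16993)) = -63015/(-50081 - 1/17434) = -63015/(-873112155/17434) = -63015*(-17434/873112155) = 73240234/58207477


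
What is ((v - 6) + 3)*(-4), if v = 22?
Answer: -76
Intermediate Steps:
((v - 6) + 3)*(-4) = ((22 - 6) + 3)*(-4) = (16 + 3)*(-4) = 19*(-4) = -76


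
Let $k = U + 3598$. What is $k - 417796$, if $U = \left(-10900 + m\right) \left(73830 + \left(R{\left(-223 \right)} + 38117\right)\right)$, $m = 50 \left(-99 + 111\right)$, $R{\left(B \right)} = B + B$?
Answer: $-1148874498$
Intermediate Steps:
$R{\left(B \right)} = 2 B$
$m = 600$ ($m = 50 \cdot 12 = 600$)
$U = -1148460300$ ($U = \left(-10900 + 600\right) \left(73830 + \left(2 \left(-223\right) + 38117\right)\right) = - 10300 \left(73830 + \left(-446 + 38117\right)\right) = - 10300 \left(73830 + 37671\right) = \left(-10300\right) 111501 = -1148460300$)
$k = -1148456702$ ($k = -1148460300 + 3598 = -1148456702$)
$k - 417796 = -1148456702 - 417796 = -1148874498$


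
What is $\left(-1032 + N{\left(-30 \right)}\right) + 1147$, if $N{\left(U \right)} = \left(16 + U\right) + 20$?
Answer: $121$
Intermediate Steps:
$N{\left(U \right)} = 36 + U$
$\left(-1032 + N{\left(-30 \right)}\right) + 1147 = \left(-1032 + \left(36 - 30\right)\right) + 1147 = \left(-1032 + 6\right) + 1147 = -1026 + 1147 = 121$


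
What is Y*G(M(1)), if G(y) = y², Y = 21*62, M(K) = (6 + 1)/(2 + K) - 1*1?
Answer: 6944/3 ≈ 2314.7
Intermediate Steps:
M(K) = -1 + 7/(2 + K) (M(K) = 7/(2 + K) - 1 = -1 + 7/(2 + K))
Y = 1302
Y*G(M(1)) = 1302*((5 - 1*1)/(2 + 1))² = 1302*((5 - 1)/3)² = 1302*((⅓)*4)² = 1302*(4/3)² = 1302*(16/9) = 6944/3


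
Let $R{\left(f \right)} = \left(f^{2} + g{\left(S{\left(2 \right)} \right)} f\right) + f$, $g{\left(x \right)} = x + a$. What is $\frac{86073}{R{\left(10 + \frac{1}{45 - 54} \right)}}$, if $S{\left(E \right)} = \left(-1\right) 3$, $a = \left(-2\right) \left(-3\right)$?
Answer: $\frac{6971913}{11125} \approx 626.69$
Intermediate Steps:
$a = 6$
$S{\left(E \right)} = -3$
$g{\left(x \right)} = 6 + x$ ($g{\left(x \right)} = x + 6 = 6 + x$)
$R{\left(f \right)} = f^{2} + 4 f$ ($R{\left(f \right)} = \left(f^{2} + \left(6 - 3\right) f\right) + f = \left(f^{2} + 3 f\right) + f = f^{2} + 4 f$)
$\frac{86073}{R{\left(10 + \frac{1}{45 - 54} \right)}} = \frac{86073}{\left(10 + \frac{1}{45 - 54}\right) \left(4 + \left(10 + \frac{1}{45 - 54}\right)\right)} = \frac{86073}{\left(10 + \frac{1}{-9}\right) \left(4 + \left(10 + \frac{1}{-9}\right)\right)} = \frac{86073}{\left(10 - \frac{1}{9}\right) \left(4 + \left(10 - \frac{1}{9}\right)\right)} = \frac{86073}{\frac{89}{9} \left(4 + \frac{89}{9}\right)} = \frac{86073}{\frac{89}{9} \cdot \frac{125}{9}} = \frac{86073}{\frac{11125}{81}} = 86073 \cdot \frac{81}{11125} = \frac{6971913}{11125}$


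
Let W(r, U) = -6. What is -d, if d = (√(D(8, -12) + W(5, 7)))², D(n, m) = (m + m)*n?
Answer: 198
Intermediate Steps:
D(n, m) = 2*m*n (D(n, m) = (2*m)*n = 2*m*n)
d = -198 (d = (√(2*(-12)*8 - 6))² = (√(-192 - 6))² = (√(-198))² = (3*I*√22)² = -198)
-d = -1*(-198) = 198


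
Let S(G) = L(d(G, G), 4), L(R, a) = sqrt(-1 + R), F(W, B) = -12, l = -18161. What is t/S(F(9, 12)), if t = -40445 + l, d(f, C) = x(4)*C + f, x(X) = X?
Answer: 58606*I*sqrt(61)/61 ≈ 7503.7*I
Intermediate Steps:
d(f, C) = f + 4*C (d(f, C) = 4*C + f = f + 4*C)
t = -58606 (t = -40445 - 18161 = -58606)
S(G) = sqrt(-1 + 5*G) (S(G) = sqrt(-1 + (G + 4*G)) = sqrt(-1 + 5*G))
t/S(F(9, 12)) = -58606/sqrt(-1 + 5*(-12)) = -58606/sqrt(-1 - 60) = -58606*(-I*sqrt(61)/61) = -(-58606)*I*sqrt(61)/61 = 58606*I*sqrt(61)/61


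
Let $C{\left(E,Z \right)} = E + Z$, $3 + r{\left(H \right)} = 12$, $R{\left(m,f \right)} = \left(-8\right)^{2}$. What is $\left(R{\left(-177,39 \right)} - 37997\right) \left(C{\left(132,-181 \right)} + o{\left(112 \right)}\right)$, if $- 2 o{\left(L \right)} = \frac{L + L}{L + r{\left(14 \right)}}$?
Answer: $\frac{229153253}{121} \approx 1.8938 \cdot 10^{6}$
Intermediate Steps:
$R{\left(m,f \right)} = 64$
$r{\left(H \right)} = 9$ ($r{\left(H \right)} = -3 + 12 = 9$)
$o{\left(L \right)} = - \frac{L}{9 + L}$ ($o{\left(L \right)} = - \frac{\left(L + L\right) \frac{1}{L + 9}}{2} = - \frac{2 L \frac{1}{9 + L}}{2} = - \frac{L}{9 + L}$)
$\left(R{\left(-177,39 \right)} - 37997\right) \left(C{\left(132,-181 \right)} + o{\left(112 \right)}\right) = \left(64 - 37997\right) \left(\left(132 - 181\right) - \frac{112}{9 + 112}\right) = - 37933 \left(-49 - \frac{112}{121}\right) = \left(-37933\right) \left(- \frac{6041}{121}\right) = \frac{229153253}{121}$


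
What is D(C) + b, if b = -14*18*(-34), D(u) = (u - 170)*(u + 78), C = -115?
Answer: 19113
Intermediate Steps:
D(u) = (-170 + u)*(78 + u)
b = 8568 (b = -252*(-34) = 8568)
D(C) + b = (-13260 + (-115)² - 92*(-115)) + 8568 = (-13260 + 13225 + 10580) + 8568 = 10545 + 8568 = 19113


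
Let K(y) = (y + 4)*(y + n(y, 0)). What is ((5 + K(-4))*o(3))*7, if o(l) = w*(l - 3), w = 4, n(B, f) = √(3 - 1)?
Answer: 0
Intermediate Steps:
n(B, f) = √2
K(y) = (4 + y)*(y + √2) (K(y) = (y + 4)*(y + √2) = (4 + y)*(y + √2))
o(l) = -12 + 4*l (o(l) = 4*(l - 3) = 4*(-3 + l) = -12 + 4*l)
((5 + K(-4))*o(3))*7 = ((5 + ((-4)² + 4*(-4) + 4*√2 - 4*√2))*(-12 + 4*3))*7 = ((5 + (16 - 16 + 4*√2 - 4*√2))*(-12 + 12))*7 = ((5 + 0)*0)*7 = (5*0)*7 = 0*7 = 0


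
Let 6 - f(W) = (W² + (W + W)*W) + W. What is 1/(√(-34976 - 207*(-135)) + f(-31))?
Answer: -2846/8106747 - I*√7031/8106747 ≈ -0.00035107 - 1.0343e-5*I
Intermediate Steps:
f(W) = 6 - W - 3*W² (f(W) = 6 - ((W² + (W + W)*W) + W) = 6 - ((W² + (2*W)*W) + W) = 6 - ((W² + 2*W²) + W) = 6 - (3*W² + W) = 6 - (W + 3*W²) = 6 + (-W - 3*W²) = 6 - W - 3*W²)
1/(√(-34976 - 207*(-135)) + f(-31)) = 1/(√(-34976 - 207*(-135)) + (6 - 1*(-31) - 3*(-31)²)) = 1/(√(-34976 + 27945) + (6 + 31 - 3*961)) = 1/(√(-7031) + (6 + 31 - 2883)) = 1/(I*√7031 - 2846) = 1/(-2846 + I*√7031)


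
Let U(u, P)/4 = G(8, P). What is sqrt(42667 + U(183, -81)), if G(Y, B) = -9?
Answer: sqrt(42631) ≈ 206.47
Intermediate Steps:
U(u, P) = -36 (U(u, P) = 4*(-9) = -36)
sqrt(42667 + U(183, -81)) = sqrt(42667 - 36) = sqrt(42631)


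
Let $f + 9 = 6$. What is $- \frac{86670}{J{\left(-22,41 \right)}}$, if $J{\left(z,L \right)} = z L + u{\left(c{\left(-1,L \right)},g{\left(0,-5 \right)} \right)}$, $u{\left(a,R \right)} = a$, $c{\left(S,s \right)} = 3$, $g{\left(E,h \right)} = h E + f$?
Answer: $\frac{86670}{899} \approx 96.407$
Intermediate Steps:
$f = -3$ ($f = -9 + 6 = -3$)
$g{\left(E,h \right)} = -3 + E h$ ($g{\left(E,h \right)} = h E - 3 = E h - 3 = -3 + E h$)
$J{\left(z,L \right)} = 3 + L z$ ($J{\left(z,L \right)} = z L + 3 = L z + 3 = 3 + L z$)
$- \frac{86670}{J{\left(-22,41 \right)}} = - \frac{86670}{3 + 41 \left(-22\right)} = - \frac{86670}{3 - 902} = - \frac{86670}{-899} = \left(-86670\right) \left(- \frac{1}{899}\right) = \frac{86670}{899}$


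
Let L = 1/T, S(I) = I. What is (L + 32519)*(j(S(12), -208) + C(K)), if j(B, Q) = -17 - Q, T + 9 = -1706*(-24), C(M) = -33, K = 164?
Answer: 210324112028/40935 ≈ 5.1380e+6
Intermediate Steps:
T = 40935 (T = -9 - 1706*(-24) = -9 + 40944 = 40935)
L = 1/40935 ≈ 2.4429e-5
(L + 32519)*(j(S(12), -208) + C(K)) = (1/40935 + 32519)*((-17 - 1*(-208)) - 33) = 1331165266*((-17 + 208) - 33)/40935 = 1331165266*(191 - 33)/40935 = (1331165266/40935)*158 = 210324112028/40935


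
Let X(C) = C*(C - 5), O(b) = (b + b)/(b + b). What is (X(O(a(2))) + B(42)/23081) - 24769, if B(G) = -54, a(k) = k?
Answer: -571785667/23081 ≈ -24773.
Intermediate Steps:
O(b) = 1 (O(b) = (2*b)/((2*b)) = (2*b)*(1/(2*b)) = 1)
X(C) = C*(-5 + C)
(X(O(a(2))) + B(42)/23081) - 24769 = (1*(-5 + 1) - 54/23081) - 24769 = (1*(-4) - 54*1/23081) - 24769 = (-4 - 54/23081) - 24769 = -92378/23081 - 24769 = -571785667/23081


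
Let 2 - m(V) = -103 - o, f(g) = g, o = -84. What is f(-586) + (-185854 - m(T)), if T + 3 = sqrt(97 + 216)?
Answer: -186461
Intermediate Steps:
T = -3 + sqrt(313) (T = -3 + sqrt(97 + 216) = -3 + sqrt(313) ≈ 14.692)
m(V) = 21 (m(V) = 2 - (-103 - 1*(-84)) = 2 - (-103 + 84) = 2 - 1*(-19) = 2 + 19 = 21)
f(-586) + (-185854 - m(T)) = -586 + (-185854 - 1*21) = -586 + (-185854 - 21) = -586 - 185875 = -186461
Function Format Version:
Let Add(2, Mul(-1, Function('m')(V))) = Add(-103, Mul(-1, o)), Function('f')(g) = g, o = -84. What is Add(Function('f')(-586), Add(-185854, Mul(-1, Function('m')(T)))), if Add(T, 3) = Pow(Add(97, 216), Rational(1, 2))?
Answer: -186461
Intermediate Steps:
T = Add(-3, Pow(313, Rational(1, 2))) (T = Add(-3, Pow(Add(97, 216), Rational(1, 2))) = Add(-3, Pow(313, Rational(1, 2))) ≈ 14.692)
Function('m')(V) = 21 (Function('m')(V) = Add(2, Mul(-1, Add(-103, Mul(-1, -84)))) = Add(2, Mul(-1, Add(-103, 84))) = Add(2, Mul(-1, -19)) = Add(2, 19) = 21)
Add(Function('f')(-586), Add(-185854, Mul(-1, Function('m')(T)))) = Add(-586, Add(-185854, Mul(-1, 21))) = Add(-586, Add(-185854, -21)) = Add(-586, -185875) = -186461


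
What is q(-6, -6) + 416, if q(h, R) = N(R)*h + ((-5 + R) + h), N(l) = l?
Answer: 435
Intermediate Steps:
q(h, R) = -5 + R + h + R*h (q(h, R) = R*h + ((-5 + R) + h) = R*h + (-5 + R + h) = -5 + R + h + R*h)
q(-6, -6) + 416 = (-5 - 6 - 6 - 6*(-6)) + 416 = (-5 - 6 - 6 + 36) + 416 = 19 + 416 = 435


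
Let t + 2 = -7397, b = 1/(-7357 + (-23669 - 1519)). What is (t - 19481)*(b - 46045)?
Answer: 8056121611776/6509 ≈ 1.2377e+9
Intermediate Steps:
b = -1/32545 (b = 1/(-7357 - 25188) = 1/(-32545) = -1/32545 ≈ -3.0727e-5)
t = -7399 (t = -2 - 7397 = -7399)
(t - 19481)*(b - 46045) = (-7399 - 19481)*(-1/32545 - 46045) = -26880*(-1498534526/32545) = 8056121611776/6509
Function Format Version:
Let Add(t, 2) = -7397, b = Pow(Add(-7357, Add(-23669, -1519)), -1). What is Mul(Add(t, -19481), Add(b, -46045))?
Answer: Rational(8056121611776, 6509) ≈ 1.2377e+9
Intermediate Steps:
b = Rational(-1, 32545) (b = Pow(Add(-7357, -25188), -1) = Pow(-32545, -1) = Rational(-1, 32545) ≈ -3.0727e-5)
t = -7399 (t = Add(-2, -7397) = -7399)
Mul(Add(t, -19481), Add(b, -46045)) = Mul(Add(-7399, -19481), Add(Rational(-1, 32545), -46045)) = Mul(-26880, Rational(-1498534526, 32545)) = Rational(8056121611776, 6509)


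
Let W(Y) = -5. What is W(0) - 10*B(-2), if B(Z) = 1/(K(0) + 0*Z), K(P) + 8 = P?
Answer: -15/4 ≈ -3.7500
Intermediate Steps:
K(P) = -8 + P
B(Z) = -⅛ (B(Z) = 1/((-8 + 0) + 0*Z) = 1/(-8 + 0) = 1/(-8) = -⅛)
W(0) - 10*B(-2) = -5 - 10*(-⅛) = -5 + 5/4 = -15/4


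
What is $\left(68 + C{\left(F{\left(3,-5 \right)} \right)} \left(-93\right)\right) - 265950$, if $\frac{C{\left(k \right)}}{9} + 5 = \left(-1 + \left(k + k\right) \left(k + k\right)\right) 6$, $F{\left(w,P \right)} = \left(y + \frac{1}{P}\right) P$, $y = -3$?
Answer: $-5399203$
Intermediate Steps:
$F{\left(w,P \right)} = P \left(-3 + \frac{1}{P}\right)$ ($F{\left(w,P \right)} = \left(-3 + \frac{1}{P}\right) P = P \left(-3 + \frac{1}{P}\right)$)
$C{\left(k \right)} = -99 + 216 k^{2}$ ($C{\left(k \right)} = -45 + 9 \left(-1 + \left(k + k\right) \left(k + k\right)\right) 6 = -45 + 9 \left(-1 + 2 k 2 k\right) 6 = -45 + 9 \left(-1 + 4 k^{2}\right) 6 = -45 + 9 \left(-6 + 24 k^{2}\right) = -45 + \left(-54 + 216 k^{2}\right) = -99 + 216 k^{2}$)
$\left(68 + C{\left(F{\left(3,-5 \right)} \right)} \left(-93\right)\right) - 265950 = \left(68 + \left(-99 + 216 \left(1 - -15\right)^{2}\right) \left(-93\right)\right) - 265950 = \left(68 + \left(-99 + 216 \left(1 + 15\right)^{2}\right) \left(-93\right)\right) - 265950 = \left(68 + \left(-99 + 216 \cdot 16^{2}\right) \left(-93\right)\right) - 265950 = \left(68 + \left(-99 + 216 \cdot 256\right) \left(-93\right)\right) - 265950 = \left(68 + \left(-99 + 55296\right) \left(-93\right)\right) - 265950 = \left(68 + 55197 \left(-93\right)\right) - 265950 = \left(68 - 5133321\right) - 265950 = -5133253 - 265950 = -5399203$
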